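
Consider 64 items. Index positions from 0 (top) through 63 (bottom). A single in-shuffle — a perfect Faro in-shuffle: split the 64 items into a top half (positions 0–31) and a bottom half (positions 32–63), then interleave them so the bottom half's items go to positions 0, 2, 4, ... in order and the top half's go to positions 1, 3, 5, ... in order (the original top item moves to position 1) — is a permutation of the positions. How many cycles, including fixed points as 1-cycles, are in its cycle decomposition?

Trace each unvisited position around until it returns:
(0 1 3 7 15 31 ... len 12) (2 5 11 23 47 30 ... len 12) (4 9 19 39 14 29 ... len 12) (6 13 27 55 46 28 ... len 12) (10 21 43 22 45 26 ... len 12) (12 25 51 38)
6 cycles in total.

6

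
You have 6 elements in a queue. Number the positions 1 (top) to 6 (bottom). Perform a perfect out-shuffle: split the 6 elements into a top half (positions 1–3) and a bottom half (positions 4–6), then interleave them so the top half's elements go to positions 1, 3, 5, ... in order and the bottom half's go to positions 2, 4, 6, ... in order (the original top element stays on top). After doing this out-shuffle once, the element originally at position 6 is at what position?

6

Position 6 is a fixed point of every out-shuffle, so the element never moves.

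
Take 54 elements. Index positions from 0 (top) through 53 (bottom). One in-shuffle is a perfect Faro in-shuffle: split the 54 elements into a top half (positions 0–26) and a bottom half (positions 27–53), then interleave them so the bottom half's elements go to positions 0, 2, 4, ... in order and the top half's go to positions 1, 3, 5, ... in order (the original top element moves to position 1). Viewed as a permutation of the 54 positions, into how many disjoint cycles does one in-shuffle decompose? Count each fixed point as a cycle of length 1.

Trace each unvisited position around until it returns:
(0 1 3 7 15 31 ... len 20) (2 5 11 23 47 40 ... len 20) (4 9 19 39 24 49 44 34 14 29) (10 21 43 32)
4 cycles in total.

4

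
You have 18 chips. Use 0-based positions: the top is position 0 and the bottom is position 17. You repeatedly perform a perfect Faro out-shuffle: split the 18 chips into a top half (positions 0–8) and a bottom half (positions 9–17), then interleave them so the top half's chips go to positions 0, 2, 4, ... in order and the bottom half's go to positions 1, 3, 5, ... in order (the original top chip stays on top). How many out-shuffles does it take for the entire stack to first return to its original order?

The out-shuffle permutes the 18 positions with cycle lengths [1, 1, 8, 8].
Every chip is home exactly when every cycle has completed a whole number of laps, i.e. after lcm(1, 8) = 8 out-shuffles.

8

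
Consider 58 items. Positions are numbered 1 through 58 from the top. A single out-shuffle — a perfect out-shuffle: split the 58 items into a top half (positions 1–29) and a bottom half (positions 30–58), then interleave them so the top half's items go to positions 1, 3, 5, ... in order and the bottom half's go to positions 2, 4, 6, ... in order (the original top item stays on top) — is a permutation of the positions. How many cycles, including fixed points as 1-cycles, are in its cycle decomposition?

Trace each unvisited position around until it returns:
(1) (2 3 5 9 17 33 ... len 18) (4 7 13 25 49 40 ... len 18) (6 11 21 41 24 47 ... len 18) (20 39) (58)
6 cycles in total.

6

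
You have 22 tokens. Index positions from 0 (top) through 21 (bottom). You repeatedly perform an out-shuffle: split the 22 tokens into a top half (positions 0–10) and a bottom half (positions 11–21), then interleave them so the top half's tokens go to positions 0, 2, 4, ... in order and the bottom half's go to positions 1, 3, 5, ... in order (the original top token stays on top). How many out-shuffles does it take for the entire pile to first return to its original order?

The out-shuffle permutes the 22 positions with cycle lengths [1, 1, 2, 3, 3, 6, 6].
Every token is home exactly when every cycle has completed a whole number of laps, i.e. after lcm(1, 2, 3, 6) = 6 out-shuffles.

6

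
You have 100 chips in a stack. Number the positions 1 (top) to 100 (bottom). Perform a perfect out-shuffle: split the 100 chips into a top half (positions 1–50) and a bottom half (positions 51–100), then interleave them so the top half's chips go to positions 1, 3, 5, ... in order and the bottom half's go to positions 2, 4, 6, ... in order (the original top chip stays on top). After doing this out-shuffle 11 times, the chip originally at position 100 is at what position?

100

Position 100 is a fixed point of every out-shuffle, so the chip never moves.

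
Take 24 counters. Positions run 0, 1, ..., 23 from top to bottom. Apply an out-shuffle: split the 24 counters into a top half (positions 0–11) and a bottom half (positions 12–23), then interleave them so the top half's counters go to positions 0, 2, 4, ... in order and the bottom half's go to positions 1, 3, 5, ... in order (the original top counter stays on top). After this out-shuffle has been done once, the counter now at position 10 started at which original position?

Work backwards from position 10, undoing one out-shuffle at a time:
10 ← 5
So the counter now at position 10 started at position 5.

5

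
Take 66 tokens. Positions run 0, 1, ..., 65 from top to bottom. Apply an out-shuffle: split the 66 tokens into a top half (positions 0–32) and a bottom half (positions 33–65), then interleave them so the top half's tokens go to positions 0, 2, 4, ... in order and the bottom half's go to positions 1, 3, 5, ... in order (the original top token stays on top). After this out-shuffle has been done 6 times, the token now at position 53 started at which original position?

Work backwards from position 53, undoing one out-shuffle at a time:
53 ← 59 ← 62 ← 31 ← 48 ← 24 ← 12
So the token now at position 53 started at position 12.

12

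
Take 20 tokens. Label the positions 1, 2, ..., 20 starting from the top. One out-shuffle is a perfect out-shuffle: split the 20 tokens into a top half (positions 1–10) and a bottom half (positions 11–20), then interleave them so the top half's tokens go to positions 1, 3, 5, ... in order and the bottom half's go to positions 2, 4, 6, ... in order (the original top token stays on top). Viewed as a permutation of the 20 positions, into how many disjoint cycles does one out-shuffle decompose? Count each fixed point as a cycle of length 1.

Trace each unvisited position around until it returns:
(1) (2 3 5 9 17 14 ... len 18) (20)
3 cycles in total.

3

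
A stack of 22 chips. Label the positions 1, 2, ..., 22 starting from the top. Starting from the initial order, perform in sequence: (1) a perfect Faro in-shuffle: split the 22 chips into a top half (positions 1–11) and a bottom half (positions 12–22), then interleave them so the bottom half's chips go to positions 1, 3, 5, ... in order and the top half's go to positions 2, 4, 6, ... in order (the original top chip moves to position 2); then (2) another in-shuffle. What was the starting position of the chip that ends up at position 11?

20

Undo the operations in reverse order, starting from position 11:
  undo op 2 (in-shuffle, from bottom half): 11 ← 17
  undo op 1 (in-shuffle, from bottom half): 17 ← 20
So the chip at position 11 came from original position 20.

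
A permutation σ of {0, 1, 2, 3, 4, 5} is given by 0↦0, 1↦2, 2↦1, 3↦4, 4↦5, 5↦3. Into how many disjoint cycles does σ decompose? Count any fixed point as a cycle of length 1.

3

Cycle decomposition: (0) (1 2) (3 4 5).
3 cycles.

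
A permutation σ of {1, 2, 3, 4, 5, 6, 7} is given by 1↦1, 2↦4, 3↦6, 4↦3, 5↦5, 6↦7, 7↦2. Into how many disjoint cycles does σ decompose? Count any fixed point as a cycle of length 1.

Cycle decomposition: (1) (2 4 3 6 7) (5).
3 cycles.

3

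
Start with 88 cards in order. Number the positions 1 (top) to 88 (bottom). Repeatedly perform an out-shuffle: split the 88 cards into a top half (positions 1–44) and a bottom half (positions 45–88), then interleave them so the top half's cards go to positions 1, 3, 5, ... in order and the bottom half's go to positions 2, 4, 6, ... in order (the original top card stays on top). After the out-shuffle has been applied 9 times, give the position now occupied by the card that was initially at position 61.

10

Track the card's position through each out-shuffle:
61 → 34 → 67 → 46 → 4 → 7 → 13 → 25 → 49 → 10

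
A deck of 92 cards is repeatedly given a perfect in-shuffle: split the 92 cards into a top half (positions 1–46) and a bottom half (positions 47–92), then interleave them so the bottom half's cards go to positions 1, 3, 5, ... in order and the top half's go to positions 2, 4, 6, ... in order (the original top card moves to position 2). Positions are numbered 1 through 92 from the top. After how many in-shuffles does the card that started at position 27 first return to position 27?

Follow position 27 under repeated in-shuffles:
27 → 54 → 15 → 30 → 60 → 27
It first returns after 5 in-shuffles.

5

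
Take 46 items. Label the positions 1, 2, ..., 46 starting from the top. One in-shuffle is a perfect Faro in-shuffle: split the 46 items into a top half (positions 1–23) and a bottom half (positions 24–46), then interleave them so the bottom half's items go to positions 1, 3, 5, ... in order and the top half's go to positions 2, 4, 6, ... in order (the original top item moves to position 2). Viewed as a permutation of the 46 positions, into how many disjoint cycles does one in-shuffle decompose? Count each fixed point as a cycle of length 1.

2

Trace each unvisited position around until it returns:
(1 2 4 8 16 32 ... len 23) (5 10 20 40 33 19 ... len 23)
2 cycles in total.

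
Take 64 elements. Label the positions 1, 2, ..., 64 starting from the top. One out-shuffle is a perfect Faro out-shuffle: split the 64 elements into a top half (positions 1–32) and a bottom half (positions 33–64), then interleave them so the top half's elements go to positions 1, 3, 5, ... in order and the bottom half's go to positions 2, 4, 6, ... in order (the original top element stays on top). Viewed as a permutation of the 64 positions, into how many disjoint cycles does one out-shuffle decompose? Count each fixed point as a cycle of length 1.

Trace each unvisited position around until it returns:
(1) (2 3 5 9 17 33) (4 7 13 25 49 34) (6 11 21 41 18 35) (8 15 29 57 50 36) (10 19 37) (12 23 45 26 51 38) (14 27 53 42 20 39) ... plus 6 more
14 cycles in total.

14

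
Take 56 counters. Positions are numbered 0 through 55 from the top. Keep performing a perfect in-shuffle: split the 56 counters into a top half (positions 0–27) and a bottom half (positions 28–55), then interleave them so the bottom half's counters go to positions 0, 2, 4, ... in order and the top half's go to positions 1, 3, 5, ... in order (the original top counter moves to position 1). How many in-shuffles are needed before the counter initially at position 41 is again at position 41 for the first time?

Follow position 41 under repeated in-shuffles:
41 → 26 → 53 → 50 → 44 → 32 → 8 → 17 → 35 → 14 → 29 → 2 → 5 → 11 → 23 → 47 → 38 → 20 → 41
It first returns after 18 in-shuffles.

18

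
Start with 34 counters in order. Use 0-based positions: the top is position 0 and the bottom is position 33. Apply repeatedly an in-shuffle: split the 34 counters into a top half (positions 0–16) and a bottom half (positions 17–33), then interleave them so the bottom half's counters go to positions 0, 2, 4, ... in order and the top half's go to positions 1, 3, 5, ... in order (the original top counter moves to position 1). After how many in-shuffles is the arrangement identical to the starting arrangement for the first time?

The in-shuffle permutes the 34 positions with cycle lengths [3, 3, 4, 12, 12].
Every counter is home exactly when every cycle has completed a whole number of laps, i.e. after lcm(3, 4, 12) = 12 in-shuffles.

12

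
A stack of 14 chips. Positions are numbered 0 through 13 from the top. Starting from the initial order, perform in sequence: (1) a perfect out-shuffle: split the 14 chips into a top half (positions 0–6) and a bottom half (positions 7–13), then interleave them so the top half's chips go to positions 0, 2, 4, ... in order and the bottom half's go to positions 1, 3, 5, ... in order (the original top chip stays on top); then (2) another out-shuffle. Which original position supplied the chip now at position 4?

1

Undo the operations in reverse order, starting from position 4:
  undo op 2 (out-shuffle, from top half): 4 ← 2
  undo op 1 (out-shuffle, from top half): 2 ← 1
So the chip at position 4 came from original position 1.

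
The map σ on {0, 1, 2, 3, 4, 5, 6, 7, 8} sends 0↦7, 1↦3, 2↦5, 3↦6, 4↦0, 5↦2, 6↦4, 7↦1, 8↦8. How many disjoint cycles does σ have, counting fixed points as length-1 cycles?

3

Cycle decomposition: (0 7 1 3 6 4) (2 5) (8).
3 cycles.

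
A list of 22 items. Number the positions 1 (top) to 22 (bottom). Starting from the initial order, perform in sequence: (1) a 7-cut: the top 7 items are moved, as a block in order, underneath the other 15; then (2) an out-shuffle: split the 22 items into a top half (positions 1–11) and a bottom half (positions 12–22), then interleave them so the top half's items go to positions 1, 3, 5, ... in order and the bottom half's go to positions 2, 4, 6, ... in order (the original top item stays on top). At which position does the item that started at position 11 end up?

Track the item from position 11 forward through each operation:
  after op 1 (cut 7): 11 → 4
  after op 2 (out-shuffle): 4 → 7

7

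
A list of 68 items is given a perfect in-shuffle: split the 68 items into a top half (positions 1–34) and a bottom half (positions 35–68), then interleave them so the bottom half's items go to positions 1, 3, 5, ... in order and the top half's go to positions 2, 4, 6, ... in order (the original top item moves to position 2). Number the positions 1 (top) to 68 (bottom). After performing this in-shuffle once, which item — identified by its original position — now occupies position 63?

66

Work backwards from position 63, undoing one in-shuffle at a time:
63 ← 66
So the item now at position 63 started at position 66.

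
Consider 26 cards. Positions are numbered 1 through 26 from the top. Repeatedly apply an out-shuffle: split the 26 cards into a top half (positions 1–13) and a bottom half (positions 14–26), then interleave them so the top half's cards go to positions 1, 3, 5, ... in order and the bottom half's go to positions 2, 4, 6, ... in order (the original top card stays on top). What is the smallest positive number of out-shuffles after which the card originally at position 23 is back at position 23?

Follow position 23 under repeated out-shuffles:
23 → 20 → 14 → 2 → 3 → 5 → 9 → 17 → 8 → 15 → 4 → 7 → 13 → 25 → 24 → 22 → 18 → 10 → 19 → 12 → 23
It first returns after 20 out-shuffles.

20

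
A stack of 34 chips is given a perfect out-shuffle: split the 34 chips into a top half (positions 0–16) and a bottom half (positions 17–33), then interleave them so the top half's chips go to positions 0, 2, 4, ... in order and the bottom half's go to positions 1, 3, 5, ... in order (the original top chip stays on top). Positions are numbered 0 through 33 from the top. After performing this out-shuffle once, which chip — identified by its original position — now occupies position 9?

21

Work backwards from position 9, undoing one out-shuffle at a time:
9 ← 21
So the chip now at position 9 started at position 21.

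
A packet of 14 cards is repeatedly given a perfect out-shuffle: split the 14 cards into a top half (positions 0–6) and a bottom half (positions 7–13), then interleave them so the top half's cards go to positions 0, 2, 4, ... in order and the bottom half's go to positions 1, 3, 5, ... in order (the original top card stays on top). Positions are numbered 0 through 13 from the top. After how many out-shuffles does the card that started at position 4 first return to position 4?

Follow position 4 under repeated out-shuffles:
4 → 8 → 3 → 6 → 12 → 11 → 9 → 5 → 10 → 7 → 1 → 2 → 4
It first returns after 12 out-shuffles.

12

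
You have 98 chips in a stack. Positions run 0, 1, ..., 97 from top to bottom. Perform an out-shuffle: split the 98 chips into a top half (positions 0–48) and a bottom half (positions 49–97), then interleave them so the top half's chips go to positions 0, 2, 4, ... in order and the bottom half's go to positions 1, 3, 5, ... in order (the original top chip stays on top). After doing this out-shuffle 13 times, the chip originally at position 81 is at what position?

Track position through each out-shuffle: 81 → 65 → 33 → 66 → 35 → ... (continuing for 13 shuffles total) → 72.

72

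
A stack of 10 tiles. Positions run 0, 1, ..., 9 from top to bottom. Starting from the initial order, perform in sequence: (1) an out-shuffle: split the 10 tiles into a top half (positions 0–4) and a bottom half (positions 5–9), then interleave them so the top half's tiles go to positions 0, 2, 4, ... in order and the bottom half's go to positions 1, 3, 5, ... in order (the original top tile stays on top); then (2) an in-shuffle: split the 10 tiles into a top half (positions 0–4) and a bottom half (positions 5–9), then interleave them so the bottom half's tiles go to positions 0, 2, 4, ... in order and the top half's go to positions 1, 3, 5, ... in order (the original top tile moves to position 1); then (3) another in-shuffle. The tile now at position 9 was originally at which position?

8

Undo the operations in reverse order, starting from position 9:
  undo op 3 (in-shuffle, from top half): 9 ← 4
  undo op 2 (in-shuffle, from bottom half): 4 ← 7
  undo op 1 (out-shuffle, from bottom half): 7 ← 8
So the tile at position 9 came from original position 8.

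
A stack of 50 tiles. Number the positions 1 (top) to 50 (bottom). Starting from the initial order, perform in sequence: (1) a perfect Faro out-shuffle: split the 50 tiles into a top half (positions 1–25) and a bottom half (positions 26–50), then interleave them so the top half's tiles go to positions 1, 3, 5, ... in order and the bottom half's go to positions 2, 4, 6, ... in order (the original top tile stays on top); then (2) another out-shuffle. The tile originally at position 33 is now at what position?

31

Track the tile from position 33 forward through each operation:
  after op 1 (out-shuffle): 33 → 16
  after op 2 (out-shuffle): 16 → 31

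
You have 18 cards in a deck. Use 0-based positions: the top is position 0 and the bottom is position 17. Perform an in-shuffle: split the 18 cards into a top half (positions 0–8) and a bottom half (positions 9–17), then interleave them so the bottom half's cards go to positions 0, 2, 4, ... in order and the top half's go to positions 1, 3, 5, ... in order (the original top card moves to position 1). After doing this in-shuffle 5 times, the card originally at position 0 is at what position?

12

Track the card's position through each in-shuffle:
0 → 1 → 3 → 7 → 15 → 12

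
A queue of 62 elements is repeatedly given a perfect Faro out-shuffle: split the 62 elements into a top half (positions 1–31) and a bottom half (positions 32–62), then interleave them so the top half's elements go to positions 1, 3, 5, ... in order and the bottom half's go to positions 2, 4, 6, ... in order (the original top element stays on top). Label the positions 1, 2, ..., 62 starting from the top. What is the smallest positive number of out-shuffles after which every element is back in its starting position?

60

The out-shuffle permutes the 62 positions with cycle lengths [1, 1, 60].
Every element is home exactly when every cycle has completed a whole number of laps, i.e. after lcm(1, 60) = 60 out-shuffles.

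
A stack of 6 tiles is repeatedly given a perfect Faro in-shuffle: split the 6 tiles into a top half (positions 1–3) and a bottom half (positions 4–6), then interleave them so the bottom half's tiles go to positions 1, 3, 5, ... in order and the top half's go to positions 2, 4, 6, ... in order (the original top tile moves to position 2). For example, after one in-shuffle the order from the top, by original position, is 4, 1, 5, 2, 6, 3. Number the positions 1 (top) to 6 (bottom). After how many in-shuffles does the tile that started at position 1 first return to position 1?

3

Follow position 1 under repeated in-shuffles:
1 → 2 → 4 → 1
It first returns after 3 in-shuffles.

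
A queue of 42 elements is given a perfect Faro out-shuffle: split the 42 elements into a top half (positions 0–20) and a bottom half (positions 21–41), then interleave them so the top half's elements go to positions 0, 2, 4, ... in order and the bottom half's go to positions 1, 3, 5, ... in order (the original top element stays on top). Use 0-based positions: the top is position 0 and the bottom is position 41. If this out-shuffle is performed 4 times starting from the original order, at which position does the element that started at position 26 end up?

Track the element's position through each out-shuffle:
26 → 11 → 22 → 3 → 6

6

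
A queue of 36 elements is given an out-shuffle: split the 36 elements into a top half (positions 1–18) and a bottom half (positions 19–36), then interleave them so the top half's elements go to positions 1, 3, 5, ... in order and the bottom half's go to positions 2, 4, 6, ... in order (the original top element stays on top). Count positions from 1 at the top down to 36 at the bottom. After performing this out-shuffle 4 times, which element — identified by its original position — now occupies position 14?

4

Work backwards from position 14, undoing one out-shuffle at a time:
14 ← 25 ← 13 ← 7 ← 4
So the element now at position 14 started at position 4.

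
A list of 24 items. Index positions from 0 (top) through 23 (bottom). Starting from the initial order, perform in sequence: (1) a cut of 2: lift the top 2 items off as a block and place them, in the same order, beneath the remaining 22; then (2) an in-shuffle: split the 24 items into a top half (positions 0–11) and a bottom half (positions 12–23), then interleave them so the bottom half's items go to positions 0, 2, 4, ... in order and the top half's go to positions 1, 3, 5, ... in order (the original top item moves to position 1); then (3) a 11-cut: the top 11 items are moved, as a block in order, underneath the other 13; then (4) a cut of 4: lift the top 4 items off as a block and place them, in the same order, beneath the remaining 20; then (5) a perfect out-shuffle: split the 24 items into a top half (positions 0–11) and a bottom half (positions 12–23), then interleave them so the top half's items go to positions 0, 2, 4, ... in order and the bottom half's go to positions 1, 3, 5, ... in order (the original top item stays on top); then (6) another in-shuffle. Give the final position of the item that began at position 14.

12

Track the item from position 14 forward through each operation:
  after op 1 (cut 2): 14 → 12
  after op 2 (in-shuffle): 12 → 0
  after op 3 (cut 11): 0 → 13
  after op 4 (cut 4): 13 → 9
  after op 5 (out-shuffle): 9 → 18
  after op 6 (in-shuffle): 18 → 12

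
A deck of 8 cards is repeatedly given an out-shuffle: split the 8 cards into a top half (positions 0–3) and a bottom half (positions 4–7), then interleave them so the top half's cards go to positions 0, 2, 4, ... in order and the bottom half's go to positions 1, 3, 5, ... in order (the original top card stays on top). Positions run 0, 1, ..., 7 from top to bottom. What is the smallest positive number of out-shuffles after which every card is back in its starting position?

3

The out-shuffle permutes the 8 positions with cycle lengths [1, 1, 3, 3].
Every card is home exactly when every cycle has completed a whole number of laps, i.e. after lcm(1, 3) = 3 out-shuffles.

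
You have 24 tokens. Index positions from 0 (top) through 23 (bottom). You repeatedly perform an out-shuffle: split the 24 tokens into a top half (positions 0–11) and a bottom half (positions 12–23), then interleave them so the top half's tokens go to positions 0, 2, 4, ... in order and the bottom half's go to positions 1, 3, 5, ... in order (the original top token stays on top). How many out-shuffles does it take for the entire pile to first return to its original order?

The out-shuffle permutes the 24 positions with cycle lengths [1, 1, 11, 11].
Every token is home exactly when every cycle has completed a whole number of laps, i.e. after lcm(1, 11) = 11 out-shuffles.

11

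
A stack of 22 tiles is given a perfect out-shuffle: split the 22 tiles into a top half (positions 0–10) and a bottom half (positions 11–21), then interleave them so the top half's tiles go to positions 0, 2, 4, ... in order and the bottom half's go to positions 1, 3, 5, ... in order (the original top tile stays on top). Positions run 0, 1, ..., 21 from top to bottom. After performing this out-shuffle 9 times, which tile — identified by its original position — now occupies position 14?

7

Work backwards from position 14, undoing one out-shuffle at a time:
14 ← 7 ← 14 ← 7 ← 14 ← 7 ← 14 ← 7 ← 14 ← 7
So the tile now at position 14 started at position 7.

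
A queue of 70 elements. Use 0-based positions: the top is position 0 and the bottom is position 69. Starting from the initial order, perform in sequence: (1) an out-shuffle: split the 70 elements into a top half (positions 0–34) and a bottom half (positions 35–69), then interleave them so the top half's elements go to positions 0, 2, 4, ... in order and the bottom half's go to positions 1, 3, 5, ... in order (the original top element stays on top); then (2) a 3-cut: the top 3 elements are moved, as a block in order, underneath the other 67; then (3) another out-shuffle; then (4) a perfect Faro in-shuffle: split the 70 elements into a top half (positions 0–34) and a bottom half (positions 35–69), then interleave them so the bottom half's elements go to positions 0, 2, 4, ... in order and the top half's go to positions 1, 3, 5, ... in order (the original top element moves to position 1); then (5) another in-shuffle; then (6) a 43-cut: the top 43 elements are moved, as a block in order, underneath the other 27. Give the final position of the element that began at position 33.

45

Track the element from position 33 forward through each operation:
  after op 1 (out-shuffle): 33 → 66
  after op 2 (cut 3): 66 → 63
  after op 3 (out-shuffle): 63 → 57
  after op 4 (in-shuffle): 57 → 44
  after op 5 (in-shuffle): 44 → 18
  after op 6 (cut 43): 18 → 45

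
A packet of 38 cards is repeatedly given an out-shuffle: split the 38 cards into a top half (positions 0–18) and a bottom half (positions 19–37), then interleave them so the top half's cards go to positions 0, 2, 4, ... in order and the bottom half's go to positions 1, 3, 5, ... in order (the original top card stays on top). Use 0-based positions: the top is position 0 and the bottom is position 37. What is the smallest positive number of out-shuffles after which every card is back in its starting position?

36

The out-shuffle permutes the 38 positions with cycle lengths [1, 1, 36].
Every card is home exactly when every cycle has completed a whole number of laps, i.e. after lcm(1, 36) = 36 out-shuffles.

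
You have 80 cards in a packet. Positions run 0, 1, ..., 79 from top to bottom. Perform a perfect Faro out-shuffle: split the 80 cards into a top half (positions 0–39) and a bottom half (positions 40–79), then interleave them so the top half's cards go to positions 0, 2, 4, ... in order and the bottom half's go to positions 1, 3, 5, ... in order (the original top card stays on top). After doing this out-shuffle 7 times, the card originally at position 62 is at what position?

36

Track the card's position through each out-shuffle:
62 → 45 → 11 → 22 → 44 → 9 → 18 → 36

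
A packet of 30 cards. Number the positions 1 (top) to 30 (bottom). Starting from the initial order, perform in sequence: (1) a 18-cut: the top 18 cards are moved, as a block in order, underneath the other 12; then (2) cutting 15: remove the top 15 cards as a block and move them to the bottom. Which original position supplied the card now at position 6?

Undo the operations in reverse order, starting from position 6:
  undo op 2 (cut 15): 6 ← 21
  undo op 1 (cut 18): 21 ← 9
So the card at position 6 came from original position 9.

9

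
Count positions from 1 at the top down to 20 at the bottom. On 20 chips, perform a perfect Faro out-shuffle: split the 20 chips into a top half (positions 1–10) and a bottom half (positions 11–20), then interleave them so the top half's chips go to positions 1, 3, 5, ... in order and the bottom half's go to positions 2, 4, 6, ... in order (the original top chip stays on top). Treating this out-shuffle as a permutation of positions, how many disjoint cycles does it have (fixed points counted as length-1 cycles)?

3

Trace each unvisited position around until it returns:
(1) (2 3 5 9 17 14 ... len 18) (20)
3 cycles in total.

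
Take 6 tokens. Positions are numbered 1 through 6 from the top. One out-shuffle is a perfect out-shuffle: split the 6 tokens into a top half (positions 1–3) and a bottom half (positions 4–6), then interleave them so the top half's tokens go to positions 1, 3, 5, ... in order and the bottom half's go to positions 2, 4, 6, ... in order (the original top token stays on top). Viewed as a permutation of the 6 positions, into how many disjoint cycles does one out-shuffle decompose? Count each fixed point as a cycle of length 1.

3

Trace each unvisited position around until it returns:
(1) (2 3 5 4) (6)
3 cycles in total.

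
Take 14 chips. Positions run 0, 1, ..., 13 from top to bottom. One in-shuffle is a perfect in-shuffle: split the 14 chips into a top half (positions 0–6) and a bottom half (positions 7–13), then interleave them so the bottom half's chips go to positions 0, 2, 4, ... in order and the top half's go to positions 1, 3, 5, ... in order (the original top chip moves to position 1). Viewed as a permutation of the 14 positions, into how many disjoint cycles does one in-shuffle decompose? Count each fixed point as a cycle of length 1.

4

Trace each unvisited position around until it returns:
(0 1 3 7) (2 5 11 8) (4 9) (6 13 12 10)
4 cycles in total.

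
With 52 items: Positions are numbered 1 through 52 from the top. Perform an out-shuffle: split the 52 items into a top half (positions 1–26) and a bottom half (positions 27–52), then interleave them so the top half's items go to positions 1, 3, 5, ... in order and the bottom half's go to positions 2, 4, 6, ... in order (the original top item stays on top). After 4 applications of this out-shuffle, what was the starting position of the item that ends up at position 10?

Work backwards from position 10, undoing one out-shuffle at a time:
10 ← 31 ← 16 ← 34 ← 43
So the item now at position 10 started at position 43.

43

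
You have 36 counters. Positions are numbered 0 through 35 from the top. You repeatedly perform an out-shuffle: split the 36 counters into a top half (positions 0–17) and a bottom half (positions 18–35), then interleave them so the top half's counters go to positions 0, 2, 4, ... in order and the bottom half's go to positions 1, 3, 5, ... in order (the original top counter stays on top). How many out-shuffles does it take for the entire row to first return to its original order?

The out-shuffle permutes the 36 positions with cycle lengths [1, 1, 3, 3, 4, 12, 12].
Every counter is home exactly when every cycle has completed a whole number of laps, i.e. after lcm(1, 3, 4, 12) = 12 out-shuffles.

12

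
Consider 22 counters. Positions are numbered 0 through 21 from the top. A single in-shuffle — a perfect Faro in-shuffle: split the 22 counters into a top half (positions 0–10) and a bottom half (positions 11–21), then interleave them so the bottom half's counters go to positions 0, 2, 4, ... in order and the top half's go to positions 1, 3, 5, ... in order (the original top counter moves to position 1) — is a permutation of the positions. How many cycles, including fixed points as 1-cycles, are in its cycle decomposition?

Trace each unvisited position around until it returns:
(0 1 3 7 15 8 ... len 11) (4 9 19 16 10 21 ... len 11)
2 cycles in total.

2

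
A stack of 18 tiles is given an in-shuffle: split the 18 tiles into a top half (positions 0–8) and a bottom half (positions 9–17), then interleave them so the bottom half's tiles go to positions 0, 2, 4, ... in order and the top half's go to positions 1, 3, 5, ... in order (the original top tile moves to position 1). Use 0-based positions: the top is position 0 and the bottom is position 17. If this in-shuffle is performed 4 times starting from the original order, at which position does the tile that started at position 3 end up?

Track the tile's position through each in-shuffle:
3 → 7 → 15 → 12 → 6

6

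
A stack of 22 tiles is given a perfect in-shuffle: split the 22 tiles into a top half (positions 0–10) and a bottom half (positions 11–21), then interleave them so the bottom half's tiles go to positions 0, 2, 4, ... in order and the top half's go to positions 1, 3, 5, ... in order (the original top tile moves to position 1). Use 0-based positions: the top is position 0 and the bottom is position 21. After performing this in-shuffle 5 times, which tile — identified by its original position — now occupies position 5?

Work backwards from position 5, undoing one in-shuffle at a time:
5 ← 2 ← 12 ← 17 ← 8 ← 15
So the tile now at position 5 started at position 15.

15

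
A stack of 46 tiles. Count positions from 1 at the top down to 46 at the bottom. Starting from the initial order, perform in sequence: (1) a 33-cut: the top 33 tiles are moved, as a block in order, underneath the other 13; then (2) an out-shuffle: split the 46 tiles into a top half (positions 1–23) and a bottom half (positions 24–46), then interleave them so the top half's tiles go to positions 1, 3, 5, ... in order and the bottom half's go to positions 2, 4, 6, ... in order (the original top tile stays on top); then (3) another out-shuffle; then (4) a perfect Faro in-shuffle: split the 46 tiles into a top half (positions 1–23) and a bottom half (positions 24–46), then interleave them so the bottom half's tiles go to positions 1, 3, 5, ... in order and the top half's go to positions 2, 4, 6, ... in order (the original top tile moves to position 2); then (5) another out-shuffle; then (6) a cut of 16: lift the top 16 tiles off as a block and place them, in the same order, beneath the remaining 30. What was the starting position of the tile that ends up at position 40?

Undo the operations in reverse order, starting from position 40:
  undo op 6 (cut 16): 40 ← 10
  undo op 5 (out-shuffle, from bottom half): 10 ← 28
  undo op 4 (in-shuffle, from top half): 28 ← 14
  undo op 3 (out-shuffle, from bottom half): 14 ← 30
  undo op 2 (out-shuffle, from bottom half): 30 ← 38
  undo op 1 (cut 33): 38 ← 25
So the tile at position 40 came from original position 25.

25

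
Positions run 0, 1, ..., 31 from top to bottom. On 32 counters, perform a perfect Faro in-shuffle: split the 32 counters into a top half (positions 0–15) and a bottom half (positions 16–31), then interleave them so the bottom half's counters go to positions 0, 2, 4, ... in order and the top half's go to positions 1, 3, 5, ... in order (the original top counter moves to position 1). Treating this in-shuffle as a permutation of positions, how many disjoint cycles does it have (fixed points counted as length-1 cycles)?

4

Trace each unvisited position around until it returns:
(0 1 3 7 15 31 30 28 24 16) (2 5 11 23 14 29 26 20 8 17) (4 9 19 6 13 27 22 12 25 18) (10 21)
4 cycles in total.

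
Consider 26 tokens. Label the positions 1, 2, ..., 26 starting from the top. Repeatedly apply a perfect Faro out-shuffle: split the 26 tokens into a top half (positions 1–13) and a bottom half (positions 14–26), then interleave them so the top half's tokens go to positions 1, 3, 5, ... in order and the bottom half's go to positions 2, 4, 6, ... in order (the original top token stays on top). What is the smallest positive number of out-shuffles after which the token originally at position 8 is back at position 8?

20

Follow position 8 under repeated out-shuffles:
8 → 15 → 4 → 7 → 13 → 25 → 24 → 22 → 18 → 10 → 19 → 12 → 23 → 20 → 14 → 2 → 3 → 5 → 9 → 17 → 8
It first returns after 20 out-shuffles.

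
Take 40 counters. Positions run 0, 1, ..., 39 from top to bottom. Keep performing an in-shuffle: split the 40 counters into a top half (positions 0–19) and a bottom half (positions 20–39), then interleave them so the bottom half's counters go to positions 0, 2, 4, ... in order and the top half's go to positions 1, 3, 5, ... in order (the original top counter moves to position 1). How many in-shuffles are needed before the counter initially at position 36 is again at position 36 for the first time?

20

Follow position 36 under repeated in-shuffles:
36 → 32 → 24 → 8 → 17 → 35 → 30 → 20 → 0 → 1 → 3 → 7 → 15 → 31 → 22 → 4 → 9 → 19 → 39 → 38 → 36
It first returns after 20 in-shuffles.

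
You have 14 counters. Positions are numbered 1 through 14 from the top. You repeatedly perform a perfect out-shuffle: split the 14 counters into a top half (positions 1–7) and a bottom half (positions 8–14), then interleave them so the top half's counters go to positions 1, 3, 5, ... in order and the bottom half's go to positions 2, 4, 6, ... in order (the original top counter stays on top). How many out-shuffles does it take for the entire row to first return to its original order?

12

The out-shuffle permutes the 14 positions with cycle lengths [1, 1, 12].
Every counter is home exactly when every cycle has completed a whole number of laps, i.e. after lcm(1, 12) = 12 out-shuffles.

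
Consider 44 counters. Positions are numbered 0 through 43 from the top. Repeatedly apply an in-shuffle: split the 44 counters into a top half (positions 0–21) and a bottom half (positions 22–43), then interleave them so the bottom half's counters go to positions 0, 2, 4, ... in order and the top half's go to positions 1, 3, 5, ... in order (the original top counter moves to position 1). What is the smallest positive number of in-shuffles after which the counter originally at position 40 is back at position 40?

Follow position 40 under repeated in-shuffles:
40 → 36 → 28 → 12 → 25 → 6 → 13 → 27 → 10 → 21 → 43 → 42 → 40
It first returns after 12 in-shuffles.

12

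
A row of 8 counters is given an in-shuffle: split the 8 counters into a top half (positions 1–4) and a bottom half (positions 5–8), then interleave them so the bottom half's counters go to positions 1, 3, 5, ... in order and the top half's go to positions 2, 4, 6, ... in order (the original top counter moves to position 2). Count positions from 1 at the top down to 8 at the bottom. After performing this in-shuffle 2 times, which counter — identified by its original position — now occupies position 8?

Work backwards from position 8, undoing one in-shuffle at a time:
8 ← 4 ← 2
So the counter now at position 8 started at position 2.

2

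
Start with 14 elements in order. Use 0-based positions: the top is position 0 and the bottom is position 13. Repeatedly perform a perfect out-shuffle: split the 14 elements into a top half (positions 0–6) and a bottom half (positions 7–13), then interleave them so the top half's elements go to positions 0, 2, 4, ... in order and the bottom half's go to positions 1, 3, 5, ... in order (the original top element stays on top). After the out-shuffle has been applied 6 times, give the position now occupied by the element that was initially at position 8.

Track the element's position through each out-shuffle:
8 → 3 → 6 → 12 → 11 → 9 → 5

5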